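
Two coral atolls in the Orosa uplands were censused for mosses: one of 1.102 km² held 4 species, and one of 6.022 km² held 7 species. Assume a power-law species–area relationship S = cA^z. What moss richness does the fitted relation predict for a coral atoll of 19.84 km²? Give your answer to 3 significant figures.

10.4

z = ln(7/4) / ln(6.022/1.102) = 0.5596 / 1.6983 = 0.3295
c = 4 / 1.102^0.3295 = 4 / 1.033 = 3.874
S₃ = 3.874 × 19.84^0.3295 = 3.874 × 2.676 ≈ 10.37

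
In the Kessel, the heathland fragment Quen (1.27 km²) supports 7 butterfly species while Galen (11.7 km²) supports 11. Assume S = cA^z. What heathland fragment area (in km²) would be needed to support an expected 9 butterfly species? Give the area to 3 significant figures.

z = ln(11/7) / ln(11.7/1.27) = 0.4520 / 2.2206 = 0.2035
c = 7 / 1.27^0.2035 = 7 / 1.05 = 6.668
A = (9/6.668)^(1/0.2035) ⇒ ln A = ln(1.35)/0.2035 = 1.4737
A = e^1.4737 ≈ 4.365 km²

4.37 km²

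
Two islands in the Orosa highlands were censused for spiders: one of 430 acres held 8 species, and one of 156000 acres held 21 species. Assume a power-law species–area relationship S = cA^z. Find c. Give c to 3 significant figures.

z = ln(S₂/S₁) / ln(A₂/A₁) = ln(21/8) / ln(156000/430) = 0.9651 / 5.8938 = 0.1637
c = S₁ / A₁^z = 8 / 430^0.1637 = 8 / 2.699 = 2.964

2.96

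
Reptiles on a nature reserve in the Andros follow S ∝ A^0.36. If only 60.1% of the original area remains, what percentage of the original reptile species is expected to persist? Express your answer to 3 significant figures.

S_new/S_old = (A_new/A_old)^z = 0.601^0.36
= exp(0.36 × ln 0.601) = exp(0.36 × -0.5092) = exp(-0.1833) ≈ 0.8325

83.3%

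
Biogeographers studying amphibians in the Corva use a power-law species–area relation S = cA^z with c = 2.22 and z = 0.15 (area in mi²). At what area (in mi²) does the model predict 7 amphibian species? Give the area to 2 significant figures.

7 = 2.22 × A^0.15  ⇒  A^0.15 = 7/2.22 = 3.153
ln A = ln(3.153) / 0.15 = 1.1484 / 0.15 = 7.6560
A = e^7.6560 ≈ 2113 mi²

2100 mi²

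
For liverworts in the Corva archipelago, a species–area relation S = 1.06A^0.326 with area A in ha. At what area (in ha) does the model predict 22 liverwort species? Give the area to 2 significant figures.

22 = 1.06 × A^0.326  ⇒  A^0.326 = 22/1.06 = 20.75
ln A = ln(20.75) / 0.326 = 3.0328 / 0.326 = 9.3030
A = e^9.3030 ≈ 10971 ha

11000 ha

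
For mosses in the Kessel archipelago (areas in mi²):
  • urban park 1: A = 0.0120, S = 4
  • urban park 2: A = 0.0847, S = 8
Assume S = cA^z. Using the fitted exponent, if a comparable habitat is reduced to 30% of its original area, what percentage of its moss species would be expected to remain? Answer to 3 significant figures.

z = ln(8/4) / ln(0.0847/0.012) = 0.6931 / 1.9542 = 0.3547
S_new/S_old = (A_new/A_old)^z = 0.3^0.3547 = exp(0.3547 × -1.2040) = 0.6524

65.2%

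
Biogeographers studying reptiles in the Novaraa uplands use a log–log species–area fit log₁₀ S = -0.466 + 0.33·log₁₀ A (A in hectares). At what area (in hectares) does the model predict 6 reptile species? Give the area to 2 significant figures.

5900 hectares

6 = 0.342 × A^0.33  ⇒  A^0.33 = 6/0.342 = 17.54
ln A = ln(17.54) / 0.33 = 2.8648 / 0.33 = 8.6811
A = e^8.6811 ≈ 5891 hectares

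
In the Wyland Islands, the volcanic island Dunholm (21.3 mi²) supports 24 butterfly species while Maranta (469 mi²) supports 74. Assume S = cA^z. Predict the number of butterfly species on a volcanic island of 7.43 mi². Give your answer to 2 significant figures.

16

z = ln(74/24) / ln(469/21.3) = 1.1260 / 3.0919 = 0.3642
c = 24 / 21.3^0.3642 = 24 / 3.046 = 7.878
S₃ = 7.878 × 7.43^0.3642 = 7.878 × 2.076 ≈ 16.35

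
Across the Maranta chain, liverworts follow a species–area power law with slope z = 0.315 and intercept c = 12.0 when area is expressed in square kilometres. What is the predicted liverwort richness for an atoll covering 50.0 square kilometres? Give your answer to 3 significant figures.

41.1

S = 12 × 50^0.315
ln S = ln 12 + 0.315 × ln 50 = 2.4849 + 0.315 × 3.9120 = 3.7172
S = e^3.7172 ≈ 41.15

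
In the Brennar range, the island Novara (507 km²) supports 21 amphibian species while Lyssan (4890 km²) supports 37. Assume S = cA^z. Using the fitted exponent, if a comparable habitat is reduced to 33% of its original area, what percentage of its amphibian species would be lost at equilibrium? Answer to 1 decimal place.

24.2%

z = ln(37/21) / ln(4890/507) = 0.5664 / 2.2664 = 0.2499
S_new/S_old = (A_new/A_old)^z = 0.33^0.2499 = exp(0.2499 × -1.1087) = 0.758
Fraction lost = 1 − 0.758 = 0.242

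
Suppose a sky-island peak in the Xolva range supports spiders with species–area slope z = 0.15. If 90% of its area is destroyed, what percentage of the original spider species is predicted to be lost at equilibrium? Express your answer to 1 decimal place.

29.2%

S_new/S_old = (A_new/A_old)^z = 0.1^0.15
= exp(0.15 × ln 0.1) = exp(0.15 × -2.3026) = exp(-0.3454) ≈ 0.7079
Fraction lost = 1 − 0.7079 = 0.2921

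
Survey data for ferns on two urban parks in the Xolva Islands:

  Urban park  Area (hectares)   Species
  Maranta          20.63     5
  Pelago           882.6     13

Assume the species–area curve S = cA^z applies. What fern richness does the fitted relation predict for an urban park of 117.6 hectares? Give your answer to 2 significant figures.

7.8

z = ln(13/5) / ln(882.6/20.63) = 0.9555 / 3.7561 = 0.2544
c = 5 / 20.63^0.2544 = 5 / 2.16 = 2.315
S₃ = 2.315 × 117.6^0.2544 = 2.315 × 3.363 ≈ 7.785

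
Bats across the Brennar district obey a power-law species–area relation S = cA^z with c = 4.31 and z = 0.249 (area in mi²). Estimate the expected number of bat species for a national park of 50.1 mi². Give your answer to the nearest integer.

S = 4.31 × 50.1^0.249
ln S = ln 4.31 + 0.249 × ln 50.1 = 1.4609 + 0.249 × 3.9140 = 2.4355
S = e^2.4355 ≈ 11.42

11 species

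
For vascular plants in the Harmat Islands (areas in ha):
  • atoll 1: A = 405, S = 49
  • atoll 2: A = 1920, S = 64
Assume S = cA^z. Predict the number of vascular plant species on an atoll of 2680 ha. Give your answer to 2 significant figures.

68

z = ln(64/49) / ln(1920/405) = 0.2671 / 1.5562 = 0.1716
c = 49 / 405^0.1716 = 49 / 2.802 = 17.49
S₃ = 17.49 × 2680^0.1716 = 17.49 × 3.875 ≈ 67.77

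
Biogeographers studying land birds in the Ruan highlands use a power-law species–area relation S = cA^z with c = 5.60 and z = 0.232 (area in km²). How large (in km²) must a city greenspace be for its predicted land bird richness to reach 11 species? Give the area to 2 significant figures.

18 km²

11 = 5.6 × A^0.232  ⇒  A^0.232 = 11/5.6 = 1.964
ln A = ln(1.964) / 0.232 = 0.6751 / 0.232 = 2.9100
A = e^2.9100 ≈ 18.36 km²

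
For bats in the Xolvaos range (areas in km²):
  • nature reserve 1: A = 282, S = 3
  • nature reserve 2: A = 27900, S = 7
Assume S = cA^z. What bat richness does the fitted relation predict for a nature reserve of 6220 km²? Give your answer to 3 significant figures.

z = ln(7/3) / ln(27900/282) = 0.8473 / 4.5945 = 0.1844
c = 3 / 282^0.1844 = 3 / 2.831 = 1.06
S₃ = 1.06 × 6220^0.1844 = 1.06 × 5.008 ≈ 5.308

5.31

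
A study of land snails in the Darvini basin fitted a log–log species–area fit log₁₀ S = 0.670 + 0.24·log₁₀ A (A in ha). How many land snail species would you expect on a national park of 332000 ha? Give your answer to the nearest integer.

S = 4.677 × 332000^0.24
ln S = ln 4.677 + 0.24 × ln 332000 = 1.5427 + 0.24 × 12.7129 = 4.5938
S = e^4.5938 ≈ 98.87

99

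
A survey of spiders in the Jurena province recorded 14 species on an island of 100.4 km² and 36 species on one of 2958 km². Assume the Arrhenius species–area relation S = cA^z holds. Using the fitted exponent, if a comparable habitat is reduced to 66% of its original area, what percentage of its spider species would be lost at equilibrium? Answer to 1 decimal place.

z = ln(36/14) / ln(2958/100.4) = 0.9445 / 3.3831 = 0.2792
S_new/S_old = (A_new/A_old)^z = 0.66^0.2792 = exp(0.2792 × -0.4155) = 0.8905
Fraction lost = 1 − 0.8905 = 0.1095

11.0%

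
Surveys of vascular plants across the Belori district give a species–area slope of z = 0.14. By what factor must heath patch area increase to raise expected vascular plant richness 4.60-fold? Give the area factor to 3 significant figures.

54200

(A₂/A₁)^0.14 = 4.6, so A₂/A₁ = 4.6^(1/0.14) = 4.6^7.143
ln(A₂/A₁) = ln 4.6 / 0.14 = 1.5261 / 0.14 = 10.9004
A₂/A₁ = e^10.9004 ≈ 54198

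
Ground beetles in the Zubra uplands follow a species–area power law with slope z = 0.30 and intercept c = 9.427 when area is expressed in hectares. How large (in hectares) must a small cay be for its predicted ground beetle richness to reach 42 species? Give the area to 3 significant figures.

42 = 9.427 × A^0.3  ⇒  A^0.3 = 42/9.427 = 4.455
ln A = ln(4.455) / 0.3 = 1.4941 / 0.3 = 4.9803
A = e^4.9803 ≈ 145.5 hectares

146 hectares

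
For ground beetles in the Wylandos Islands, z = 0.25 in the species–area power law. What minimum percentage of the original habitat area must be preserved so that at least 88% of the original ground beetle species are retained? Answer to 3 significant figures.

Need (A_new/A_old)^0.25 = 0.88, so A_new/A_old = 0.88^(1/0.25) = 0.88^4
ln(A_new/A_old) = ln 0.88 / 0.25 = -0.1278 / 0.25 = -0.5113
A_new/A_old = e^-0.5113 ≈ 0.5997

60.0%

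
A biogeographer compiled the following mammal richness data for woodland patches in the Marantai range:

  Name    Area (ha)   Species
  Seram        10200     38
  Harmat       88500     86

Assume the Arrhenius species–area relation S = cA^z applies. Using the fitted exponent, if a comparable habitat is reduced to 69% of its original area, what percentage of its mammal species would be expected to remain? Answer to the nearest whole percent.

z = ln(86/38) / ln(88500/10200) = 0.8168 / 2.1606 = 0.3780
S_new/S_old = (A_new/A_old)^z = 0.69^0.3780 = exp(0.3780 × -0.3711) = 0.8691

87%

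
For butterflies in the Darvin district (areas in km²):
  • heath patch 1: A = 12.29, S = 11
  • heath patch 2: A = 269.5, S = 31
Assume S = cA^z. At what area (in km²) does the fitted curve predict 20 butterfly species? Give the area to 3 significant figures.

z = ln(31/11) / ln(269.5/12.29) = 1.0361 / 3.0878 = 0.3355
c = 11 / 12.29^0.3355 = 11 / 2.321 = 4.74
A = (20/4.74)^(1/0.3355) ⇒ ln A = ln(4.219)/0.3355 = 4.2905
A = e^4.2905 ≈ 73 km²

73.0 km²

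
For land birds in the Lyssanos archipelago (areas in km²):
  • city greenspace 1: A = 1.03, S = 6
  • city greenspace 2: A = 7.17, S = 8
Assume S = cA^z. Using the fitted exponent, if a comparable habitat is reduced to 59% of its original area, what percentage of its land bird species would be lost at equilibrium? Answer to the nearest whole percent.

8%

z = ln(8/6) / ln(7.17/1.03) = 0.2877 / 1.9403 = 0.1483
S_new/S_old = (A_new/A_old)^z = 0.59^0.1483 = exp(0.1483 × -0.5276) = 0.9248
Fraction lost = 1 − 0.9248 = 0.07525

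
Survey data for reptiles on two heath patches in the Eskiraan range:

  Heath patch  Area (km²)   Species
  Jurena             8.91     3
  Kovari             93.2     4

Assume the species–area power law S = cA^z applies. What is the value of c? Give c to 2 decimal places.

2.29

z = ln(S₂/S₁) / ln(A₂/A₁) = ln(4/3) / ln(93.2/8.91) = 0.2877 / 2.3476 = 0.1225
c = S₁ / A₁^z = 3 / 8.91^0.1225 = 3 / 1.307 = 2.295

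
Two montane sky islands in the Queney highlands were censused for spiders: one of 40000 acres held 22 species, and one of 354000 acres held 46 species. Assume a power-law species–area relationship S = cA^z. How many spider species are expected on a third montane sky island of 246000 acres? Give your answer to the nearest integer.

z = ln(46/22) / ln(354000/40000) = 0.7376 / 2.1804 = 0.3383
c = 22 / 40000^0.3383 = 22 / 36.04 = 0.6104
S₃ = 0.6104 × 246000^0.3383 = 0.6104 × 66.63 ≈ 40.67

41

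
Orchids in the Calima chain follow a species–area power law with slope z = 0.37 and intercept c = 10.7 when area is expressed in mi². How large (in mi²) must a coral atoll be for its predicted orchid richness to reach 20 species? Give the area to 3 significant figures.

20 = 10.7 × A^0.37  ⇒  A^0.37 = 20/10.7 = 1.869
ln A = ln(1.869) / 0.37 = 0.6255 / 0.37 = 1.6905
A = e^1.6905 ≈ 5.422 mi²

5.42 mi²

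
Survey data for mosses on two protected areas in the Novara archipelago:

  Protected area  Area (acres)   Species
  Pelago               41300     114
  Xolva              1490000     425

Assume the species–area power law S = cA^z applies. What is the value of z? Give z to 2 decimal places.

Taking logs: ln S = ln c + z ln A, so z = (ln S₂ − ln S₁)/(ln A₂ − ln A₁).
z = ln(425/114) / ln(1490000/41300) = ln(3.728) / ln(36.08) = 1.3159 / 3.5857 = 0.3670

0.37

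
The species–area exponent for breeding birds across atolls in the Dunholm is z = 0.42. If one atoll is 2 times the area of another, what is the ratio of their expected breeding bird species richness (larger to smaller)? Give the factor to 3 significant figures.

1.34

S₂/S₁ = (A₂/A₁)^z = 2^0.42
ln(S₂/S₁) = 0.42 × ln 2 = 0.42 × 0.6931 = 0.2911
S₂/S₁ = e^0.2911 ≈ 1.338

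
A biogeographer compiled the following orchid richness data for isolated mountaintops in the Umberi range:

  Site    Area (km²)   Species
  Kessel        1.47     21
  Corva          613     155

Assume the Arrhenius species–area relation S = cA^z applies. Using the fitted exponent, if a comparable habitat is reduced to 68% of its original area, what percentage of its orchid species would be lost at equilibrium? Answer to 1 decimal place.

z = ln(155/21) / ln(613/1.47) = 1.9989 / 6.0331 = 0.3313
S_new/S_old = (A_new/A_old)^z = 0.68^0.3313 = exp(0.3313 × -0.3857) = 0.88
Fraction lost = 1 − 0.88 = 0.12

12.0%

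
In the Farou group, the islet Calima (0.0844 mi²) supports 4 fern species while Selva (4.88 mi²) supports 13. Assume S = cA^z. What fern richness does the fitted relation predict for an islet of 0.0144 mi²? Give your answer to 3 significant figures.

z = ln(13/4) / ln(4.88/0.0844) = 1.1787 / 4.0573 = 0.2905
c = 4 / 0.0844^0.2905 = 4 / 0.4876 = 8.203
S₃ = 8.203 × 0.0144^0.2905 = 8.203 × 0.2917 ≈ 2.393

2.39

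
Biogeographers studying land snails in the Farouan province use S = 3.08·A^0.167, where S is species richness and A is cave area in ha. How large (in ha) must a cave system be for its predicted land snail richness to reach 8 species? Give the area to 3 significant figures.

8 = 3.08 × A^0.167  ⇒  A^0.167 = 8/3.08 = 2.597
ln A = ln(2.597) / 0.167 = 0.9545 / 0.167 = 5.7156
A = e^5.7156 ≈ 303.6 ha

304 ha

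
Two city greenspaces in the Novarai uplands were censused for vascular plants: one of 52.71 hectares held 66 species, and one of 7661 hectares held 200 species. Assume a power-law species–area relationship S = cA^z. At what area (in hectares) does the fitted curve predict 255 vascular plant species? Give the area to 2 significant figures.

z = ln(200/66) / ln(7661/52.71) = 1.1087 / 4.9791 = 0.2227
c = 66 / 52.71^0.2227 = 66 / 2.418 = 27.3
A = (255/27.3)^(1/0.2227) ⇒ ln A = ln(9.341)/0.2227 = 10.0350
A = e^10.0350 ≈ 22811 hectares

23000 hectares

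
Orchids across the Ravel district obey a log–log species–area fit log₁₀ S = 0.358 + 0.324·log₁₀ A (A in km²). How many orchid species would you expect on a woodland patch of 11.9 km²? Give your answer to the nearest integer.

5 species

S = 2.28 × 11.9^0.324 = 2.28 × 2.231 ≈ 5.087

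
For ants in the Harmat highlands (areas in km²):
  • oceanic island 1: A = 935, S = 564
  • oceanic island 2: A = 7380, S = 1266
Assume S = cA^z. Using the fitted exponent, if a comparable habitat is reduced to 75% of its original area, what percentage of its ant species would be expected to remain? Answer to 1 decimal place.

z = ln(1266/564) / ln(7380/935) = 0.8086 / 2.0660 = 0.3914
S_new/S_old = (A_new/A_old)^z = 0.75^0.3914 = exp(0.3914 × -0.2877) = 0.8935

89.4%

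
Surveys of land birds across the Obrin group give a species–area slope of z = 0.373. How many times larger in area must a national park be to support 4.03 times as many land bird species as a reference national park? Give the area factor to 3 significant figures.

42.0

(A₂/A₁)^0.373 = 4.03, so A₂/A₁ = 4.03^(1/0.373) = 4.03^2.681
ln(A₂/A₁) = ln 4.03 / 0.373 = 1.3938 / 0.373 = 3.7366
A₂/A₁ = e^3.7366 ≈ 41.96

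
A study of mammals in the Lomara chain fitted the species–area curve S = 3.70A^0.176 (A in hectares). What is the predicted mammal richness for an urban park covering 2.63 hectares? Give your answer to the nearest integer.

S = 3.7 × 2.63^0.176 = 3.7 × 1.186 ≈ 4.386

4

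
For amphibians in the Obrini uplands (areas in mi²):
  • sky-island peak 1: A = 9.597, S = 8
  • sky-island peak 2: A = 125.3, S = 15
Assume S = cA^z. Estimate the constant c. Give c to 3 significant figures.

4.60

z = ln(S₂/S₁) / ln(A₂/A₁) = ln(15/8) / ln(125.3/9.597) = 0.6286 / 2.5693 = 0.2447
c = S₁ / A₁^z = 8 / 9.597^0.2447 = 8 / 1.739 = 4.6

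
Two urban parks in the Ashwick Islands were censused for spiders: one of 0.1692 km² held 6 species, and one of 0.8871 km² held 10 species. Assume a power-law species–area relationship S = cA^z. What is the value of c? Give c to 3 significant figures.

10.4

z = ln(S₂/S₁) / ln(A₂/A₁) = ln(10/6) / ln(0.8871/0.1692) = 0.5108 / 1.6569 = 0.3083
c = S₁ / A₁^z = 6 / 0.1692^0.3083 = 6 / 0.5782 = 10.38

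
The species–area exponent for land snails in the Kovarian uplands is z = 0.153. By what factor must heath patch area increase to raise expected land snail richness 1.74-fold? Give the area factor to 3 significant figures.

37.3

(A₂/A₁)^0.153 = 1.74, so A₂/A₁ = 1.74^(1/0.153) = 1.74^6.536
ln(A₂/A₁) = ln 1.74 / 0.153 = 0.5539 / 0.153 = 3.6202
A₂/A₁ = e^3.6202 ≈ 37.34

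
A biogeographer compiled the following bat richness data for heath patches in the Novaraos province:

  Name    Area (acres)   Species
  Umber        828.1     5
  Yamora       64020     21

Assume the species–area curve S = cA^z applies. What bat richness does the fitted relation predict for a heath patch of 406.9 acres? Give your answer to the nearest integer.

4

z = ln(21/5) / ln(64020/828.1) = 1.4351 / 4.3478 = 0.3301
c = 5 / 828.1^0.3301 = 5 / 9.187 = 0.5442
S₃ = 0.5442 × 406.9^0.3301 = 0.5442 × 7.266 ≈ 3.955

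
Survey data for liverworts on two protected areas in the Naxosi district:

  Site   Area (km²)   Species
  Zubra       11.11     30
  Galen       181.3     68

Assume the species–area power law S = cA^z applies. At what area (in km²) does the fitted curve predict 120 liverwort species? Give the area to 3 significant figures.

1260 km²

z = ln(68/30) / ln(181.3/11.11) = 0.8183 / 2.7923 = 0.2931
c = 30 / 11.11^0.2931 = 30 / 2.025 = 14.81
A = (120/14.81)^(1/0.2931) ⇒ ln A = ln(8.101)/0.2931 = 7.1383
A = e^7.1383 ≈ 1259 km²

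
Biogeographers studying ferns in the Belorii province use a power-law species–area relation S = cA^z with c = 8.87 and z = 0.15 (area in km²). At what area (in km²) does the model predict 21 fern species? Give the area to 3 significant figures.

313 km²

21 = 8.87 × A^0.15  ⇒  A^0.15 = 21/8.87 = 2.368
ln A = ln(2.368) / 0.15 = 0.8618 / 0.15 = 5.7457
A = e^5.7457 ≈ 312.8 km²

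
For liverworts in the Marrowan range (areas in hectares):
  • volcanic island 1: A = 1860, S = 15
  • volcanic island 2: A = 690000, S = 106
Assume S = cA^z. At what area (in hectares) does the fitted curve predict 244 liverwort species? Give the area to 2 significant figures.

8600000 hectares

z = ln(106/15) / ln(690000/1860) = 1.9554 / 5.9161 = 0.3305
c = 15 / 1860^0.3305 = 15 / 12.04 = 1.246
A = (244/1.246)^(1/0.3305) ⇒ ln A = ln(195.9)/0.3305 = 15.9669
A = e^15.9669 ≈ 8597062 hectares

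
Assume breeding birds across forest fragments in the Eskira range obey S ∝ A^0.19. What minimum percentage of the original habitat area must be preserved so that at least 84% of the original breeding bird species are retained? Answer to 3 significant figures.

39.9%

Need (A_new/A_old)^0.19 = 0.84, so A_new/A_old = 0.84^(1/0.19) = 0.84^5.263
ln(A_new/A_old) = ln 0.84 / 0.19 = -0.1744 / 0.19 = -0.9176
A_new/A_old = e^-0.9176 ≈ 0.3995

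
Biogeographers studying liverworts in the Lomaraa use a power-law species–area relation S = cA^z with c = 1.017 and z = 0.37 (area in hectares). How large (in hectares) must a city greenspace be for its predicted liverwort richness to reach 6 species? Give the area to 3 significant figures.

6 = 1.017 × A^0.37  ⇒  A^0.37 = 6/1.017 = 5.9
ln A = ln(5.9) / 0.37 = 1.7749 / 0.37 = 4.7970
A = e^4.7970 ≈ 121.2 hectares

121 hectares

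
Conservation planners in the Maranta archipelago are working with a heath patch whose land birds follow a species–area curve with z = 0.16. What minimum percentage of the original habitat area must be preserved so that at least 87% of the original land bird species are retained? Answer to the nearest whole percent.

42%

Need (A_new/A_old)^0.16 = 0.87, so A_new/A_old = 0.87^(1/0.16) = 0.87^6.25
ln(A_new/A_old) = ln 0.87 / 0.16 = -0.1393 / 0.16 = -0.8704
A_new/A_old = e^-0.8704 ≈ 0.4188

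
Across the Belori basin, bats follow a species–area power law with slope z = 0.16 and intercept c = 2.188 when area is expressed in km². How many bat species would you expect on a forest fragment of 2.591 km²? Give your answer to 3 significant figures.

S = 2.188 × 2.591^0.16
ln S = ln 2.188 + 0.16 × ln 2.591 = 0.7830 + 0.16 × 0.9520 = 0.9353
S = e^0.9353 ≈ 2.548

2.55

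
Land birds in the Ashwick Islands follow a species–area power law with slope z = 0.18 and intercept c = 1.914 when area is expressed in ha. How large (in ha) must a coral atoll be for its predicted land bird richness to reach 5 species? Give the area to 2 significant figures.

5 = 1.914 × A^0.18  ⇒  A^0.18 = 5/1.914 = 2.612
ln A = ln(2.612) / 0.18 = 0.9602 / 0.18 = 5.3347
A = e^5.3347 ≈ 207.4 ha

210 ha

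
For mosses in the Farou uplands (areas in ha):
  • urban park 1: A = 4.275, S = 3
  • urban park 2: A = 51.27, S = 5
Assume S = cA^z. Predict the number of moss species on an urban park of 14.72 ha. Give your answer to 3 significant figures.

z = ln(5/3) / ln(51.27/4.275) = 0.5108 / 2.4843 = 0.2056
c = 3 / 4.275^0.2056 = 3 / 1.348 = 2.225
S₃ = 2.225 × 14.72^0.2056 = 2.225 × 1.738 ≈ 3.868

3.87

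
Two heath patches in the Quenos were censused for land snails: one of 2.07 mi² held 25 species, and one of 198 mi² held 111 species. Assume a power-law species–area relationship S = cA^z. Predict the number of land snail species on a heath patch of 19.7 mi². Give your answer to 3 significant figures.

z = ln(111/25) / ln(198/2.07) = 1.4907 / 4.5607 = 0.3268
c = 25 / 2.07^0.3268 = 25 / 1.268 = 19.71
S₃ = 19.71 × 19.7^0.3268 = 19.71 × 2.649 ≈ 52.21

52.2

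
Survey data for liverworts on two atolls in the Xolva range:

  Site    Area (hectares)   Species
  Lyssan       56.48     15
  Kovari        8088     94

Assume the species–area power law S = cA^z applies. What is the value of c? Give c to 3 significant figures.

z = ln(S₂/S₁) / ln(A₂/A₁) = ln(94/15) / ln(8088/56.48) = 1.8352 / 4.9643 = 0.3697
c = S₁ / A₁^z = 15 / 56.48^0.3697 = 15 / 4.443 = 3.376

3.38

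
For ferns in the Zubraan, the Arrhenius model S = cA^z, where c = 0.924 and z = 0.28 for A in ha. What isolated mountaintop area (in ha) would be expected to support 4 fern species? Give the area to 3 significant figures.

187 ha

4 = 0.924 × A^0.28  ⇒  A^0.28 = 4/0.924 = 4.329
ln A = ln(4.329) / 0.28 = 1.4653 / 0.28 = 5.2333
A = e^5.2333 ≈ 187.4 ha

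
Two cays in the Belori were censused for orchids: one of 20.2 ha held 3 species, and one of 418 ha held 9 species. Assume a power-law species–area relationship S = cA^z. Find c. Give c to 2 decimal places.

1.01

z = ln(S₂/S₁) / ln(A₂/A₁) = ln(9/3) / ln(418/20.2) = 1.0986 / 3.0298 = 0.3626
c = S₁ / A₁^z = 3 / 20.2^0.3626 = 3 / 2.974 = 1.009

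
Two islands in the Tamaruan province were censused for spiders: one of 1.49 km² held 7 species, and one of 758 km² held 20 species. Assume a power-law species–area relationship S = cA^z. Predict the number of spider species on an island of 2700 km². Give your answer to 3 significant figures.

24.8

z = ln(20/7) / ln(758/1.49) = 1.0498 / 6.2319 = 0.1685
c = 7 / 1.49^0.1685 = 7 / 1.069 = 6.545
S₃ = 6.545 × 2700^0.1685 = 6.545 × 3.785 ≈ 24.77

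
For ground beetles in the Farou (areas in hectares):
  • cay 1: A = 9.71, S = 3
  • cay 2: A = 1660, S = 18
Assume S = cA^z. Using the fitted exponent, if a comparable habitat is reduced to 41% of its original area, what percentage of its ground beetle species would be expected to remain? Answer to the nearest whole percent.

73%

z = ln(18/3) / ln(1660/9.71) = 1.7918 / 5.1414 = 0.3485
S_new/S_old = (A_new/A_old)^z = 0.41^0.3485 = exp(0.3485 × -0.8916) = 0.7329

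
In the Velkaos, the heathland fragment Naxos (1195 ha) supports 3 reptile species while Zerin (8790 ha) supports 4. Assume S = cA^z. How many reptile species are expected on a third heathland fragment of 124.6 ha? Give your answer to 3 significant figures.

2.17

z = ln(4/3) / ln(8790/1195) = 0.2877 / 1.9955 = 0.1442
c = 3 / 1195^0.1442 = 3 / 2.778 = 1.08
S₃ = 1.08 × 124.6^0.1442 = 1.08 × 2.005 ≈ 2.166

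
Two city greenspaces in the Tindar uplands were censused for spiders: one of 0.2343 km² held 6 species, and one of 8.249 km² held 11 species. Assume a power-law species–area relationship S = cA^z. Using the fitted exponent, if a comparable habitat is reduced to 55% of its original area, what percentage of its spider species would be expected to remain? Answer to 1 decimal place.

90.3%

z = ln(11/6) / ln(8.249/0.2343) = 0.6061 / 3.5612 = 0.1702
S_new/S_old = (A_new/A_old)^z = 0.55^0.1702 = exp(0.1702 × -0.5978) = 0.9033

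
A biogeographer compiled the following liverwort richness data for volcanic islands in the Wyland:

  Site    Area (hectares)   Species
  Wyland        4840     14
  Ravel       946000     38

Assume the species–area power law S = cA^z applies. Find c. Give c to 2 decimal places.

2.81

z = ln(S₂/S₁) / ln(A₂/A₁) = ln(38/14) / ln(946000/4840) = 0.9985 / 5.2753 = 0.1893
c = S₁ / A₁^z = 14 / 4840^0.1893 = 14 / 4.983 = 2.81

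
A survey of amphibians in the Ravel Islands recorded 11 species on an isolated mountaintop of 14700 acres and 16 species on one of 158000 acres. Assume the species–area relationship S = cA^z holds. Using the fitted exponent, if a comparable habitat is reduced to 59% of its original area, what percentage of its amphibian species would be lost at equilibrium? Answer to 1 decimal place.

z = ln(16/11) / ln(158000/14700) = 0.3747 / 2.3747 = 0.1578
S_new/S_old = (A_new/A_old)^z = 0.59^0.1578 = exp(0.1578 × -0.5276) = 0.9201
Fraction lost = 1 − 0.9201 = 0.07988

8.0%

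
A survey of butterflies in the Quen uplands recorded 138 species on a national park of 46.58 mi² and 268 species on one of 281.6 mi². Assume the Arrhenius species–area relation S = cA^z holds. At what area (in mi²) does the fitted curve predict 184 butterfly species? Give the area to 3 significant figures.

z = ln(268/138) / ln(281.6/46.58) = 0.6637 / 1.7993 = 0.3689
c = 138 / 46.58^0.3689 = 138 / 4.124 = 33.46
A = (184/33.46)^(1/0.3689) ⇒ ln A = ln(5.499)/0.3689 = 4.6210
A = e^4.6210 ≈ 101.6 mi²

102 mi²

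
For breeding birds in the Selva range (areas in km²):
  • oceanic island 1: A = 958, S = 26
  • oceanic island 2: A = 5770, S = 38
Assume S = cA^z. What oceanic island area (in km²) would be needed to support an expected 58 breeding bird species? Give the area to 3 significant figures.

z = ln(38/26) / ln(5770/958) = 0.3795 / 1.7956 = 0.2113
c = 26 / 958^0.2113 = 26 / 4.267 = 6.094
A = (58/6.094)^(1/0.2113) ⇒ ln A = ln(9.518)/0.2113 = 10.6612
A = e^10.6612 ≈ 42668 km²

42700 km²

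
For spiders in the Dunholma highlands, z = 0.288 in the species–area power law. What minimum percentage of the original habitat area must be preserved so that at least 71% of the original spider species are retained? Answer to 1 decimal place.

30.4%

Need (A_new/A_old)^0.288 = 0.71, so A_new/A_old = 0.71^(1/0.288) = 0.71^3.472
ln(A_new/A_old) = ln 0.71 / 0.288 = -0.3425 / 0.288 = -1.1892
A_new/A_old = e^-1.1892 ≈ 0.3045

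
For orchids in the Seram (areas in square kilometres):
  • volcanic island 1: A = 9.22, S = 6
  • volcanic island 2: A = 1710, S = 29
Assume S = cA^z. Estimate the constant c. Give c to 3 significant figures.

3.07

z = ln(S₂/S₁) / ln(A₂/A₁) = ln(29/6) / ln(1710/9.22) = 1.5755 / 5.2229 = 0.3017
c = S₁ / A₁^z = 6 / 9.22^0.3017 = 6 / 1.954 = 3.07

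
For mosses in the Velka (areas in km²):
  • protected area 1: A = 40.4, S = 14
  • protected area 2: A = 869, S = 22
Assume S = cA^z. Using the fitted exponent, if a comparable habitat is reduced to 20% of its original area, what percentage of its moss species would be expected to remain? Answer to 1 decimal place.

78.9%

z = ln(22/14) / ln(869/40.4) = 0.4520 / 3.0685 = 0.1473
S_new/S_old = (A_new/A_old)^z = 0.2^0.1473 = exp(0.1473 × -1.6094) = 0.7889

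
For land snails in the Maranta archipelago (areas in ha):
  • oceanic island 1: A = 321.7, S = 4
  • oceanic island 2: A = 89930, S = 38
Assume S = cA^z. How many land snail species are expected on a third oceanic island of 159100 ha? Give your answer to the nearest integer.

z = ln(38/4) / ln(89930/321.7) = 2.2513 / 5.6332 = 0.3996
c = 4 / 321.7^0.3996 = 4 / 10.05 = 0.3981
S₃ = 0.3981 × 159100^0.3996 = 0.3981 × 119.9 ≈ 47.73

48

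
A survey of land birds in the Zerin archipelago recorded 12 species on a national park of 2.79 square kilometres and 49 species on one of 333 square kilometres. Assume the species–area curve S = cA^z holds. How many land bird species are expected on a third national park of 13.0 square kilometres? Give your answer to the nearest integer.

19

z = ln(49/12) / ln(333/2.79) = 1.4069 / 4.7821 = 0.2942
c = 12 / 2.79^0.2942 = 12 / 1.352 = 8.873
S₃ = 8.873 × 13^0.2942 = 8.873 × 2.127 ≈ 18.87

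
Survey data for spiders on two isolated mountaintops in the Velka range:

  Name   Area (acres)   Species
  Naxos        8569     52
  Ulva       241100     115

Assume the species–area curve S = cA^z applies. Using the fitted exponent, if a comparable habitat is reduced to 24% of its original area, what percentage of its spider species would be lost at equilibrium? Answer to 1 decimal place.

z = ln(115/52) / ln(241100/8569) = 0.7937 / 3.3371 = 0.2378
S_new/S_old = (A_new/A_old)^z = 0.24^0.2378 = exp(0.2378 × -1.4271) = 0.7122
Fraction lost = 1 − 0.7122 = 0.2878

28.8%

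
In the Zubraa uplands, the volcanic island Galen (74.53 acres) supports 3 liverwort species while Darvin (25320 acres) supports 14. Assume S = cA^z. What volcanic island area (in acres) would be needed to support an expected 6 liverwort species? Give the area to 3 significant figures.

z = ln(14/3) / ln(25320/74.53) = 1.5404 / 5.8281 = 0.2643
c = 3 / 74.53^0.2643 = 3 / 3.125 = 0.9599
A = (6/0.9599)^(1/0.2643) ⇒ ln A = ln(6.25)/0.2643 = 6.9337
A = e^6.9337 ≈ 1026 acres

1030 acres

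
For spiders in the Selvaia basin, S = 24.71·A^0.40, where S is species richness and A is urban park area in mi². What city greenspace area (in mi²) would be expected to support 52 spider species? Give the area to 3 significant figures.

52 = 24.71 × A^0.4  ⇒  A^0.4 = 52/24.71 = 2.104
ln A = ln(2.104) / 0.4 = 0.7440 / 0.4 = 1.8601
A = e^1.8601 ≈ 6.424 mi²

6.42 mi²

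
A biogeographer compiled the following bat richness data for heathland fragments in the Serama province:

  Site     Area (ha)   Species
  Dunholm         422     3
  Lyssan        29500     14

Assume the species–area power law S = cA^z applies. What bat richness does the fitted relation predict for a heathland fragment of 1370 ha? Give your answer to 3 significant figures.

z = ln(14/3) / ln(29500/422) = 1.5404 / 4.2471 = 0.3627
c = 3 / 422^0.3627 = 3 / 8.958 = 0.3349
S₃ = 0.3349 × 1370^0.3627 = 0.3349 × 13.73 ≈ 4.598

4.60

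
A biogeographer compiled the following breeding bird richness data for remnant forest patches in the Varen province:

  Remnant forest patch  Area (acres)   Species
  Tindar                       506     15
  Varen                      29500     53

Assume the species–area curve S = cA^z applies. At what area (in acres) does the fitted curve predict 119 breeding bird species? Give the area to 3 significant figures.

399000 acres

z = ln(53/15) / ln(29500/506) = 1.2622 / 4.0656 = 0.3105
c = 15 / 506^0.3105 = 15 / 6.911 = 2.17
A = (119/2.17)^(1/0.3105) ⇒ ln A = ln(54.83)/0.3105 = 12.8973
A = e^12.8973 ≈ 399251 acres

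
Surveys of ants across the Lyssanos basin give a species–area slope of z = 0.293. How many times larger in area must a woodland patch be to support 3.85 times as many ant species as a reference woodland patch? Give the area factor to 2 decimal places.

99.58

(A₂/A₁)^0.293 = 3.85, so A₂/A₁ = 3.85^(1/0.293) = 3.85^3.413
ln(A₂/A₁) = ln 3.85 / 0.293 = 1.3481 / 0.293 = 4.6009
A₂/A₁ = e^4.6009 ≈ 99.58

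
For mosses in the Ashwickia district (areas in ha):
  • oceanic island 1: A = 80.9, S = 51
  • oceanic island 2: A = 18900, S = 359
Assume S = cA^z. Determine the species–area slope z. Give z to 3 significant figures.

0.358

Taking logs: ln S = ln c + z ln A, so z = (ln S₂ − ln S₁)/(ln A₂ − ln A₁).
z = ln(359/51) / ln(18900/80.9) = ln(7.039) / ln(233.6) = 1.9515 / 5.4537 = 0.3578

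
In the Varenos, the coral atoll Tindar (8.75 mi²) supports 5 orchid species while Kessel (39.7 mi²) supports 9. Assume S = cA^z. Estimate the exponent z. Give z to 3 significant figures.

0.389

Taking logs: ln S = ln c + z ln A, so z = (ln S₂ − ln S₁)/(ln A₂ − ln A₁).
z = ln(9/5) / ln(39.7/8.75) = ln(1.8) / ln(4.537) = 0.5878 / 1.5123 = 0.3887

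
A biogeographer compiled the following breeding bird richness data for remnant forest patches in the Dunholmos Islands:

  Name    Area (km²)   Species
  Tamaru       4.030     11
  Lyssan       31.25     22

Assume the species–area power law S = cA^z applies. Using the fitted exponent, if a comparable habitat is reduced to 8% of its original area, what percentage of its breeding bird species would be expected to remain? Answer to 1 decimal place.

42.5%

z = ln(22/11) / ln(31.25/4.03) = 0.6931 / 2.0483 = 0.3384
S_new/S_old = (A_new/A_old)^z = 0.08^0.3384 = exp(0.3384 × -2.5257) = 0.4254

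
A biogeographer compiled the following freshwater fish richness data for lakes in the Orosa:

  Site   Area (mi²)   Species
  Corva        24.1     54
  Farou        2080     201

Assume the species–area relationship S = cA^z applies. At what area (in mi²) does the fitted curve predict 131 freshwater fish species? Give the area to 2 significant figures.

490 mi²

z = ln(201/54) / ln(2080/24.1) = 1.3143 / 4.4579 = 0.2948
c = 54 / 24.1^0.2948 = 54 / 2.555 = 21.13
A = (131/21.13)^(1/0.2948) ⇒ ln A = ln(6.199)/0.2948 = 6.1881
A = e^6.1881 ≈ 486.9 mi²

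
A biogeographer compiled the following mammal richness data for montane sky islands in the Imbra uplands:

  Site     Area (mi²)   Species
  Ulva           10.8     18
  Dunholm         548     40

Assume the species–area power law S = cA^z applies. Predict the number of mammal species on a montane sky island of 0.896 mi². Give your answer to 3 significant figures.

10.8

z = ln(40/18) / ln(548/10.8) = 0.7985 / 3.9267 = 0.2034
c = 18 / 10.8^0.2034 = 18 / 1.622 = 11.09
S₃ = 11.09 × 0.896^0.2034 = 11.09 × 0.9779 ≈ 10.85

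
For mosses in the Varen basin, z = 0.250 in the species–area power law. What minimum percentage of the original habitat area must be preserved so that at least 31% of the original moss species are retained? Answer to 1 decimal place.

0.9%

Need (A_new/A_old)^0.25 = 0.31, so A_new/A_old = 0.31^(1/0.25) = 0.31^4
ln(A_new/A_old) = ln 0.31 / 0.25 = -1.1712 / 0.25 = -4.6847
A_new/A_old = e^-4.6847 ≈ 0.009235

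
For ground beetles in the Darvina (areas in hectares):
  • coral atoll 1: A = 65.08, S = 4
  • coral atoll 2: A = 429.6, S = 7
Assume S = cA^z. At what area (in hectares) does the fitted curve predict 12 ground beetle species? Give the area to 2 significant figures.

2600 hectares

z = ln(7/4) / ln(429.6/65.08) = 0.5596 / 1.8872 = 0.2965
c = 4 / 65.08^0.2965 = 4 / 3.449 = 1.16
A = (12/1.16)^(1/0.2965) ⇒ ln A = ln(10.35)/0.2965 = 7.8806
A = e^7.8806 ≈ 2645 hectares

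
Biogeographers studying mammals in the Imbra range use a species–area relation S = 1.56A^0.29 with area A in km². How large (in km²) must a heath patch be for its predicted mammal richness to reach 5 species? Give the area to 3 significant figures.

5 = 1.56 × A^0.29  ⇒  A^0.29 = 5/1.56 = 3.205
ln A = ln(3.205) / 0.29 = 1.1648 / 0.29 = 4.0164
A = e^4.0164 ≈ 55.5 km²

55.5 km²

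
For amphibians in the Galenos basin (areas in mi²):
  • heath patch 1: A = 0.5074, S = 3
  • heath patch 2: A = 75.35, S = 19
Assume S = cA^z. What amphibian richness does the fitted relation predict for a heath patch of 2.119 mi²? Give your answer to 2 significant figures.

5.1

z = ln(19/3) / ln(75.35/0.5074) = 1.8458 / 5.0006 = 0.3691
c = 3 / 0.5074^0.3691 = 3 / 0.7785 = 3.854
S₃ = 3.854 × 2.119^0.3691 = 3.854 × 1.319 ≈ 5.085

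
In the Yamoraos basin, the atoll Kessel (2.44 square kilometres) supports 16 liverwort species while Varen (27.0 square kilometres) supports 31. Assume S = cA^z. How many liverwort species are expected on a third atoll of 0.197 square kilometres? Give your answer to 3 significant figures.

8.01

z = ln(31/16) / ln(27/2.44) = 0.6614 / 2.4038 = 0.2751
c = 16 / 2.44^0.2751 = 16 / 1.278 = 12.52
S₃ = 12.52 × 0.197^0.2751 = 12.52 × 0.6396 ≈ 8.006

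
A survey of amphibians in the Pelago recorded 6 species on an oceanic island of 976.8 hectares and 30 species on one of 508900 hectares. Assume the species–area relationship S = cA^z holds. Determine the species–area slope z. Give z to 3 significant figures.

0.257

Taking logs: ln S = ln c + z ln A, so z = (ln S₂ − ln S₁)/(ln A₂ − ln A₁).
z = ln(30/6) / ln(508900/976.8) = ln(5) / ln(521) = 1.6094 / 6.2557 = 0.2573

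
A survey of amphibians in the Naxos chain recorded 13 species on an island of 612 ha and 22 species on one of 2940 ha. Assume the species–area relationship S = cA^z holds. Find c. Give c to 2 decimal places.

1.51

z = ln(S₂/S₁) / ln(A₂/A₁) = ln(22/13) / ln(2940/612) = 0.5261 / 1.5694 = 0.3352
c = S₁ / A₁^z = 13 / 612^0.3352 = 13 / 8.593 = 1.513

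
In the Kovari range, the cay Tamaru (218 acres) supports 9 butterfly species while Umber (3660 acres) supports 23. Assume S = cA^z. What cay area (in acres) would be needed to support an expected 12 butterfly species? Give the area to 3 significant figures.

z = ln(23/9) / ln(3660/218) = 0.9383 / 2.8207 = 0.3326
c = 9 / 218^0.3326 = 9 / 5.996 = 1.501
A = (12/1.501)^(1/0.3326) ⇒ ln A = ln(7.994)/0.3326 = 6.2494
A = e^6.2494 ≈ 517.7 acres

518 acres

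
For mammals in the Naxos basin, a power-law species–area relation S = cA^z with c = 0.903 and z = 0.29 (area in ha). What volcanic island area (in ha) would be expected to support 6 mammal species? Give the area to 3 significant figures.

686 ha

6 = 0.903 × A^0.29  ⇒  A^0.29 = 6/0.903 = 6.645
ln A = ln(6.645) / 0.29 = 1.8938 / 0.29 = 6.5303
A = e^6.5303 ≈ 685.6 ha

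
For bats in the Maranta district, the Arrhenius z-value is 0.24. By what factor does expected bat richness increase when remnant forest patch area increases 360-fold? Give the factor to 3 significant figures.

4.11

S₂/S₁ = (A₂/A₁)^z = 360^0.24
ln(S₂/S₁) = 0.24 × ln 360 = 0.24 × 5.8861 = 1.4127
S₂/S₁ = e^1.4127 ≈ 4.107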